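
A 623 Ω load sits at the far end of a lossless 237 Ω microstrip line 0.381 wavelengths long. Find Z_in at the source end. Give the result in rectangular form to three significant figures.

Z_in ≈ 167 + j187 Ω

βl = 2π × 0.381 = 137°
tan(βl) = tan(137°) = -0.927
Z_in = Z_0·(Z_L + jZ_0·tanβl)/(Z_0 + jZ_L·tanβl)
     = 237·(623 − j220)/(237 − j578)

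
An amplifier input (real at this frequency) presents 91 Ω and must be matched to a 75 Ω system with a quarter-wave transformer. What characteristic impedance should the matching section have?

Z_qwt = √(Z_0·R_L) = √(75 × 91) = √6825

Z_qwt ≈ 82.6 Ω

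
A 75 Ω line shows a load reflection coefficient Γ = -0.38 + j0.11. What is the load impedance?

Z_L = Z_0·(1 + Γ)/(1 − Γ) = 75·(0.62 + j0.11)/(1.38 − j0.11)

Z_L ≈ 33 + j8.61 Ω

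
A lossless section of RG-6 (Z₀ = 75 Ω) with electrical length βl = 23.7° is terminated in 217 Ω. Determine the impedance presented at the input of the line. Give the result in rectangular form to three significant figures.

Z_in ≈ 99 − j92.9 Ω

tan(βl) = tan(23.7°) = 0.439
Z_in = Z_0·(Z_L + jZ_0·tanβl)/(Z_0 + jZ_L·tanβl)
     = 75·(217 + j32.9)/(75 + j95.3)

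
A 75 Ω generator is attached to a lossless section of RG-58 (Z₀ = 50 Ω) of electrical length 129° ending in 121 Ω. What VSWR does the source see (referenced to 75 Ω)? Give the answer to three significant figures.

tan(βl) = -1.23
Z_in = Z_0·(Z_L + jZ_0·tanβl)/(Z_0 + jZ_L·tanβl) = 30.8 + j30.2 Ω
Γ_s = (Z_in − Z_s)/(Z_in + Z_s) = (-44.2 + j30.2)/(106 + j30.2), |Γ_s| = 0.487
VSWR = (1 + |Γ_s|)/(1 − |Γ_s|)

VSWR ≈ 2.9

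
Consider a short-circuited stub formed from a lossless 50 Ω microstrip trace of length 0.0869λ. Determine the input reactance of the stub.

βl = 2π × 0.0869 = 31.3°
tan(βl) = 0.608
For a short-circuited stub, Z_in = jZ_0·tan(βl)

X_in ≈ 30.4 Ω (inductive)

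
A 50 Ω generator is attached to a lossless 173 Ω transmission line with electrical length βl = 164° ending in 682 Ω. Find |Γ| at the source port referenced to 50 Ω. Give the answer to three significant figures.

tan(βl) = -0.287
Z_in = Z_0·(Z_L + jZ_0·tanβl)/(Z_0 + jZ_L·tanβl) = 324 + j317 Ω
Γ_s = (Z_in − Z_s)/(Z_in + Z_s) = (274 + j317)/(374 + j317), |Γ_s| = 0.855

|Γ| ≈ 0.855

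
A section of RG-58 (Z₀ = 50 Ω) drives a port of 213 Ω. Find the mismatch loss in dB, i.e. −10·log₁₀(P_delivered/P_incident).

Γ = (213 − 50)/(213 + 50) = 0.62
|Γ|² = 0.384, so P_del/P_inc = 1 − |Γ|² = 0.616
ML = −10·log₁₀(1 − |Γ|²)

mismatch loss ≈ 2.11 dB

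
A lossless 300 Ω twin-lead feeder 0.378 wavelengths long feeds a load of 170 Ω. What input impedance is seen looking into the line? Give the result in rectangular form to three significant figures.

βl = 2π × 0.378 = 136°
tan(βl) = tan(136°) = -0.963
Z_in = Z_0·(Z_L + jZ_0·tanβl)/(Z_0 + jZ_L·tanβl)
     = 300·(170 − j289)/(300 − j164)

Z_in ≈ 252 − j151 Ω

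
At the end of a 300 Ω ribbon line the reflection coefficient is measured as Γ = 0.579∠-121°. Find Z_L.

Z_L = Z_0·(1 + Γ)/(1 − Γ) = 300·(0.702 − j0.496)/(1.3 + j0.496)

Z_L ≈ 103 − j154 Ω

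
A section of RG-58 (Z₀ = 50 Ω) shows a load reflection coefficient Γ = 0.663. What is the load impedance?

Z_L ≈ 247 Ω

Z_L = Z_0·(1 + Γ)/(1 − Γ) = 50·(1.66)/(0.337)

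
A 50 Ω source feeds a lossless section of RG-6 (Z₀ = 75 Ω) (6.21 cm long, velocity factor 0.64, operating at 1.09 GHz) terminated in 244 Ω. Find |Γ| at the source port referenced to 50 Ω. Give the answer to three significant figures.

|Γ| ≈ 0.524

λ = v/f = 0.64·c / 1.09 GHz = 0.176 m
βl = 2π·l/λ = 2π × 0.353 = 127°
tan(βl) = -1.33
Z_in = Z_0·(Z_L + jZ_0·tanβl)/(Z_0 + jZ_L·tanβl) = 34.2 + j48.4 Ω
Γ_s = (Z_in − Z_s)/(Z_in + Z_s) = (-15.8 + j48.4)/(84.2 + j48.4), |Γ_s| = 0.524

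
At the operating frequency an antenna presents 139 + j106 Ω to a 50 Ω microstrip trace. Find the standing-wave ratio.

VSWR ≈ 4.54

Γ = (Z_L − Z_0)/(Z_L + Z_0) = (89 + j106)/(189 + j106)
|Γ| = 138/217 = 0.639
VSWR = (1 + |Γ|)/(1 − |Γ|) = 1.64/0.361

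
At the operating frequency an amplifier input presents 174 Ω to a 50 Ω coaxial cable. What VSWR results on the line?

Γ = (174 − 50)/(174 + 50) = 0.554
VSWR = (1 + 0.554)/(1 − 0.554)

VSWR ≈ 3.48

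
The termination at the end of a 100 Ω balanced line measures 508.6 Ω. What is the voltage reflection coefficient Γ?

Γ = (Z_L − Z_0)/(Z_L + Z_0) = (508.6 − 100)/(508.6 + 100) = 408.6/608.6

Γ = 0.671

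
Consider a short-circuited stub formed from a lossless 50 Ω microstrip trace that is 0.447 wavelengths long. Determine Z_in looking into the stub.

Z_in ≈ −j17.3 Ω

βl = 2π × 0.447 = 161°
tan(βl) = -0.346
For a short-circuited stub, Z_in = jZ_0·tan(βl)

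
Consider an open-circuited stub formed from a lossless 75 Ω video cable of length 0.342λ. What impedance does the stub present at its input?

βl = 2π × 0.342 = 123°
tan(βl) = -1.53
For an open-circuited stub, Z_in = −jZ_0·cot(βl) = −jZ_0/tan(βl)

Z_in ≈ +j48.9 Ω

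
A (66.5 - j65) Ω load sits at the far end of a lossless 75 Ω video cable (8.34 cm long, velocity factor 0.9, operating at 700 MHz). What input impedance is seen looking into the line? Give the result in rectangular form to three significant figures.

λ = v/f = 0.9·c / 700 MHz = 0.386 m
βl = 2π·l/λ = 2π × 0.216 = 77.8°
tan(βl) = tan(77.8°) = 4.64
Z_in = Z_0·(Z_L + jZ_0·tanβl)/(Z_0 + jZ_L·tanβl)
     = 75·(66.5 + j283)/(377 + j309)

Z_in ≈ 35.6 + j27.2 Ω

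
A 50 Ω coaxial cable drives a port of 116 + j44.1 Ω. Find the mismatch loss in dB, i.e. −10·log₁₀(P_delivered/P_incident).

Γ = (66 + j44.1)/(166 + j44.1), |Γ| = 0.462
|Γ|² = 0.214, so P_del/P_inc = 1 − |Γ|² = 0.786
ML = −10·log₁₀(1 − |Γ|²)

mismatch loss ≈ 1.04 dB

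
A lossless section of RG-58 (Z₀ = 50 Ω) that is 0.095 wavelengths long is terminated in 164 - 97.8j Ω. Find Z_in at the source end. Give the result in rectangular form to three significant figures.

βl = 2π × 0.095 = 34.2°
tan(βl) = tan(34.2°) = 0.68
Z_in = Z_0·(Z_L + jZ_0·tanβl)/(Z_0 + jZ_L·tanβl)
     = 50·(164 − j63.8)/(116 + j111)

Z_in ≈ 23.1 − j49.5 Ω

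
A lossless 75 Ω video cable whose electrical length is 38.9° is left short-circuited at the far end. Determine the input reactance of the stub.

tan(βl) = 0.807
For a short-circuited stub, Z_in = jZ_0·tan(βl)

X_in ≈ 60.5 Ω (inductive)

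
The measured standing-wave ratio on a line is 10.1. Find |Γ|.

|Γ| ≈ 0.82

|Γ| = (S − 1)/(S + 1) = (10.1 − 1)/(10.1 + 1) = 9.1/11.1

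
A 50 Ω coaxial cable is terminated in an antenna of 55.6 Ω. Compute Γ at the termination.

Γ = 0.053

Γ = (Z_L − Z_0)/(Z_L + Z_0) = (55.6 − 50)/(55.6 + 50) = 5.6/105.6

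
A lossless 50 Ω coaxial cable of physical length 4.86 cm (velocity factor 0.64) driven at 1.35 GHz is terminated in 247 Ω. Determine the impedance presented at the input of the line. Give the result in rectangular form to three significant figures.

λ = v/f = 0.64·c / 1.35 GHz = 0.142 m
βl = 2π·l/λ = 2π × 0.342 = 123°
tan(βl) = tan(123°) = -1.54
Z_in = Z_0·(Z_L + jZ_0·tanβl)/(Z_0 + jZ_L·tanβl)
     = 50·(247 − j76.9)/(50 − j380)

Z_in ≈ 14.2 + j30.6 Ω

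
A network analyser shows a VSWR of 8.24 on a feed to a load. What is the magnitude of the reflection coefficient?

|Γ| ≈ 0.784

|Γ| = (S − 1)/(S + 1) = (8.24 − 1)/(8.24 + 1) = 7.24/9.24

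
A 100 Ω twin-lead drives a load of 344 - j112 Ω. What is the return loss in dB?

RL ≈ 4.64 dB

Γ = (244 − j112)/(444 − j112), |Γ| = 0.586
RL = −20·log₁₀|Γ| = −20·log₁₀(0.586)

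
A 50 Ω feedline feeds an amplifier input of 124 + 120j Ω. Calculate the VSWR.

VSWR ≈ 5.01

Γ = (Z_L − Z_0)/(Z_L + Z_0) = (74 + j120)/(174 + j120)
|Γ| = 141/211 = 0.667
VSWR = (1 + |Γ|)/(1 − |Γ|) = 1.67/0.333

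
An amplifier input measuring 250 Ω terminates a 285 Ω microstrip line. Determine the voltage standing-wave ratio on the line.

VSWR ≈ 1.14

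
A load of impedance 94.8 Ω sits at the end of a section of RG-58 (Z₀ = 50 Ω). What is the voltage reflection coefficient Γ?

Γ = (Z_L − Z_0)/(Z_L + Z_0) = (94.8 − 50)/(94.8 + 50) = 44.8/144.8

Γ = 0.309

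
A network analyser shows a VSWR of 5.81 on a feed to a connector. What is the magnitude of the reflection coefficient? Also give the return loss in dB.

|Γ| = (S − 1)/(S + 1) = (5.81 − 1)/(5.81 + 1) = 4.81/6.81
RL = −20·log₁₀|Γ| = −20·log₁₀(0.706)

|Γ| ≈ 0.706; return loss ≈ 3.02 dB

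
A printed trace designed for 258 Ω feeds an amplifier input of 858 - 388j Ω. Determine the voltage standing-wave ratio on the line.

Γ = (Z_L − Z_0)/(Z_L + Z_0) = (600 − j388)/(1116 − j388)
|Γ| = 715/1180 = 0.605
VSWR = (1 + |Γ|)/(1 − |Γ|) = 1.6/0.395

VSWR ≈ 4.06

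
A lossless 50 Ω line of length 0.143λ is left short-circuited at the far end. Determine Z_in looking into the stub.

Z_in ≈ +j62.8 Ω

βl = 2π × 0.143 = 51.5°
tan(βl) = 1.26
For a short-circuited stub, Z_in = jZ_0·tan(βl)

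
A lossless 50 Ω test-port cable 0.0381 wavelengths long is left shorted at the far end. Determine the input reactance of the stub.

X_in ≈ 12.2 Ω (inductive)

βl = 2π × 0.0381 = 13.7°
tan(βl) = 0.244
For a shorted stub, Z_in = jZ_0·tan(βl)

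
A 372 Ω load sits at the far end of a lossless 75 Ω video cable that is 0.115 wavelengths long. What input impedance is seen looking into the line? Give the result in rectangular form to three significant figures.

Z_in ≈ 32.9 − j77.6 Ω

βl = 2π × 0.115 = 41.4°
tan(βl) = tan(41.4°) = 0.882
Z_in = Z_0·(Z_L + jZ_0·tanβl)/(Z_0 + jZ_L·tanβl)
     = 75·(372 + j66.1)/(75 + j328)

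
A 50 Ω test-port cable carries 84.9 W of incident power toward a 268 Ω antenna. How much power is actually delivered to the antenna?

P_delivered ≈ 45 W

Γ = (268 − 50)/(268 + 50) = 0.686
|Γ|² = 0.47
P_refl = |Γ|²·P_inc = 39.9 W, P_del = (1 − |Γ|²)·P_inc = 45 W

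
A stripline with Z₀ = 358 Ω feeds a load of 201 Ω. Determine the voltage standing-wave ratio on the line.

VSWR ≈ 1.78

Γ = (201 − 358)/(201 + 358) = -0.281
VSWR = (1 + 0.281)/(1 − 0.281)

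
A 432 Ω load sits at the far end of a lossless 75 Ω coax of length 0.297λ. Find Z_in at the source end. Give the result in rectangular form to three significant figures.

βl = 2π × 0.297 = 107°
tan(βl) = tan(107°) = -3.29
Z_in = Z_0·(Z_L + jZ_0·tanβl)/(Z_0 + jZ_L·tanβl)
     = 75·(432 − j247)/(75 − j1420)

Z_in ≈ 14.2 + j22.1 Ω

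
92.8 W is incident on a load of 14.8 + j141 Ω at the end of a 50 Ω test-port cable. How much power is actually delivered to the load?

P_delivered ≈ 11.4 W

|Γ| = |(-35.2 + j141)/(64.8 + j141)| = 0.937
|Γ|² = 0.877
P_refl = |Γ|²·P_inc = 81.4 W, P_del = (1 − |Γ|²)·P_inc = 11.4 W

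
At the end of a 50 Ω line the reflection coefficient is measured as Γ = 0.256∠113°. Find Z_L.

Z_L = Z_0·(1 + Γ)/(1 − Γ) = 50·(0.9 + j0.236)/(1.1 − j0.236)

Z_L ≈ 36.9 + j18.6 Ω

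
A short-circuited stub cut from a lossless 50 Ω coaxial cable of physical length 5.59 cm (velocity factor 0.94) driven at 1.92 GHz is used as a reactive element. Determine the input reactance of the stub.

λ = v/f = 0.94·c / 1.92 GHz = 0.147 m
βl = 2π·l/λ = 2π × 0.381 = 137°
tan(βl) = -0.932
For a short-circuited stub, Z_in = jZ_0·tan(βl)

X_in ≈ -46.6 Ω (capacitive)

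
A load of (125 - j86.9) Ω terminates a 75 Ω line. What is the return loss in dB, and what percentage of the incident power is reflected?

Γ = (50 − j86.9)/(200 − j86.9), |Γ| = 0.46
RL = −20·log₁₀(0.46) = 6.75 dB
P_refl/P_inc = |Γ|² = 0.211

RL ≈ 6.75 dB; 21.1% of incident power reflected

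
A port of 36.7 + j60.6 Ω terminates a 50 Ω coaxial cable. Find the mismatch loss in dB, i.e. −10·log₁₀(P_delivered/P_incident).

Γ = (-13.3 + j60.6)/(86.7 + j60.6), |Γ| = 0.587
|Γ|² = 0.344, so P_del/P_inc = 1 − |Γ|² = 0.656
ML = −10·log₁₀(1 − |Γ|²)

mismatch loss ≈ 1.83 dB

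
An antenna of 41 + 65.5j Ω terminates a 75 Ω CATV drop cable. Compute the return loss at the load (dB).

Γ = (-34 + j65.5)/(116 + j65.5), |Γ| = 0.554
RL = −20·log₁₀|Γ| = −20·log₁₀(0.554)

RL ≈ 5.13 dB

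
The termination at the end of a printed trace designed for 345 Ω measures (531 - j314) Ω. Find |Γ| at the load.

Γ = (Z_L − Z_0)/(Z_L + Z_0) = (186 − j314)/(876 − j314)
|Γ| = 365/931

|Γ| ≈ 0.392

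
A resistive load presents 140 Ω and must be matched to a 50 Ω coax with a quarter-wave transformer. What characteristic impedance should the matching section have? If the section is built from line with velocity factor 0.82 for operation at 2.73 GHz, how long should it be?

Z_qwt = √(Z_0·R_L) = √(50 × 140) = √7000
λ = 0.82·c/f = 0.0901 m, so l = λ/4 = 0.0225 m

Z_qwt ≈ 83.7 Ω; length ≈ 2.25 cm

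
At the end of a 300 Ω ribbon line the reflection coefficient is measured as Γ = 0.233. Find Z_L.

Z_L = Z_0·(1 + Γ)/(1 − Γ) = 300·(1.23)/(0.767)

Z_L ≈ 482 Ω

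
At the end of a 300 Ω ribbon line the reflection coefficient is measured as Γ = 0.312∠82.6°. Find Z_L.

Z_L = Z_0·(1 + Γ)/(1 − Γ) = 300·(1.04 + j0.309)/(0.96 − j0.309)

Z_L ≈ 266 + j183 Ω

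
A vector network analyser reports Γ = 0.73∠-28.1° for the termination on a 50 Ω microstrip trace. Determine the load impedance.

Z_L ≈ 95.3 − j140 Ω

Z_L = Z_0·(1 + Γ)/(1 − Γ) = 50·(1.64 − j0.344)/(0.356 + j0.344)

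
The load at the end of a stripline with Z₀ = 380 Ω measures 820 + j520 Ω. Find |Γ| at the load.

Γ = (Z_L − Z_0)/(Z_L + Z_0) = (440 + j520)/(1200 + j520)
|Γ| = 681/1310

|Γ| ≈ 0.521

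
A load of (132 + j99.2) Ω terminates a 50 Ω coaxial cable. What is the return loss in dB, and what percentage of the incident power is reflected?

RL ≈ 4.14 dB; 38.6% of incident power reflected

Γ = (82 + j99.2)/(182 + j99.2), |Γ| = 0.621
RL = −20·log₁₀(0.621) = 4.14 dB
P_refl/P_inc = |Γ|² = 0.386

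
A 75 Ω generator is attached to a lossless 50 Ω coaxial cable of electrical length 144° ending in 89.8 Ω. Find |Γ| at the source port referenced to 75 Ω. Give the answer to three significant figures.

|Γ| ≈ 0.298

tan(βl) = -0.727
Z_in = Z_0·(Z_L + jZ_0·tanβl)/(Z_0 + jZ_L·tanβl) = 50.8 + j29.9 Ω
Γ_s = (Z_in − Z_s)/(Z_in + Z_s) = (-24.2 + j29.9)/(126 + j29.9), |Γ_s| = 0.298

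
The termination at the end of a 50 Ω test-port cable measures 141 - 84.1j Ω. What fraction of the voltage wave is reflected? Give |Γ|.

|Γ| ≈ 0.594

Γ = (Z_L − Z_0)/(Z_L + Z_0) = (91 − j84.1)/(191 − j84.1)
|Γ| = 124/209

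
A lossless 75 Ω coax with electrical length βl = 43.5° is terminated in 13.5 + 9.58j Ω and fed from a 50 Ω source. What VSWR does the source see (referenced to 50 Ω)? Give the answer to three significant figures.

tan(βl) = 0.949
Z_in = Z_0·(Z_L + jZ_0·tanβl)/(Z_0 + jZ_L·tanβl) = 32 + j85.7 Ω
Γ_s = (Z_in − Z_s)/(Z_in + Z_s) = (-18 + j85.7)/(82 + j85.7), |Γ_s| = 0.738
VSWR = (1 + |Γ_s|)/(1 − |Γ_s|)

VSWR ≈ 6.64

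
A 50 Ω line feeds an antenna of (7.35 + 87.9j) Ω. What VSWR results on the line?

VSWR ≈ 27.9

Γ = (Z_L − Z_0)/(Z_L + Z_0) = (-42.65 + j87.9)/(57.35 + j87.9)
|Γ| = 97.7/105 = 0.931
VSWR = (1 + |Γ|)/(1 − |Γ|) = 1.93/0.0691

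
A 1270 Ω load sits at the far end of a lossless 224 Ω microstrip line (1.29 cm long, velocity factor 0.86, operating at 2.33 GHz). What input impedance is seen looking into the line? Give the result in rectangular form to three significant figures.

Z_in ≈ 85.2 − j233 Ω

λ = v/f = 0.86·c / 2.33 GHz = 0.111 m
βl = 2π·l/λ = 2π × 0.117 = 41.9°
tan(βl) = tan(41.9°) = 0.899
Z_in = Z_0·(Z_L + jZ_0·tanβl)/(Z_0 + jZ_L·tanβl)
     = 224·(1270 + j201)/(224 + j1140)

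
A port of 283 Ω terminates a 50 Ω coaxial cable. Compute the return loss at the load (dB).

Γ = (283 − 50)/(283 + 50) = 0.7
RL = −20·log₁₀|Γ| = −20·log₁₀(0.7)

RL ≈ 3.1 dB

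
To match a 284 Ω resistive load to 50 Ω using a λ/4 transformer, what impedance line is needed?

Z_qwt ≈ 119 Ω

Z_qwt = √(Z_0·R_L) = √(50 × 284) = √14200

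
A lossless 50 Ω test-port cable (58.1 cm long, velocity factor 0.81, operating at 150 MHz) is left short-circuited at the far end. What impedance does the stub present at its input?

λ = v/f = 0.81·c / 150 MHz = 1.62 m
βl = 2π·l/λ = 2π × 0.359 = 129°
tan(βl) = -1.23
For a short-circuited stub, Z_in = jZ_0·tan(βl)

Z_in ≈ −j61.5 Ω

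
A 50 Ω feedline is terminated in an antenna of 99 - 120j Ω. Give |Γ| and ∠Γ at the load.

Γ ≈ 0.678 ∠ -28.9°

Γ = (Z_L − Z_0)/(Z_L + Z_0) = (49 − j120)/(149 − j120)
|Γ| = 130/191 = 0.678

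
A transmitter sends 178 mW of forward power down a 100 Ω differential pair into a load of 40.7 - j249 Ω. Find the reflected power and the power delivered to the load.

P_reflected ≈ 143 mW; P_delivered ≈ 35.4 mW

|Γ| = |(-59.3 − j249)/(140.7 − j249)| = 0.895
|Γ|² = 0.801
P_refl = |Γ|²·P_inc = 143 mW, P_del = (1 − |Γ|²)·P_inc = 35.4 mW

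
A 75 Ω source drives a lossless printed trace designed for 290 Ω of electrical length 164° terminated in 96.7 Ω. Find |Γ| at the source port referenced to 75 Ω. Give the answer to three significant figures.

|Γ| ≈ 0.407

tan(βl) = -0.287
Z_in = Z_0·(Z_L + jZ_0·tanβl)/(Z_0 + jZ_L·tanβl) = 104 − j73.2 Ω
Γ_s = (Z_in − Z_s)/(Z_in + Z_s) = (28.7 − j73.2)/(179 − j73.2), |Γ_s| = 0.407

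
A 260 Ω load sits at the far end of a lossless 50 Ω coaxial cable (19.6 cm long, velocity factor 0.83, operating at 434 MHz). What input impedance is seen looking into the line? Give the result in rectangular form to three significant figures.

λ = v/f = 0.83·c / 434 MHz = 0.574 m
βl = 2π·l/λ = 2π × 0.342 = 123°
tan(βl) = tan(123°) = -1.54
Z_in = Z_0·(Z_L + jZ_0·tanβl)/(Z_0 + jZ_L·tanβl)
     = 50·(260 − j77)/(50 − j401)

Z_in ≈ 13.5 + j30.8 Ω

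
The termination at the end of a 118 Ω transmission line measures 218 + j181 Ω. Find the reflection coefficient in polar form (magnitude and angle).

Γ ≈ 0.542 ∠ 32.8°

Γ = (Z_L − Z_0)/(Z_L + Z_0) = (100 + j181)/(336 + j181)
|Γ| = 207/382 = 0.542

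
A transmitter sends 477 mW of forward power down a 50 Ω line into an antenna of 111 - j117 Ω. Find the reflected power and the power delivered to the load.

P_reflected ≈ 210 mW; P_delivered ≈ 267 mW

|Γ| = |(61 − j117)/(161 − j117)| = 0.663
|Γ|² = 0.44
P_refl = |Γ|²·P_inc = 210 mW, P_del = (1 − |Γ|²)·P_inc = 267 mW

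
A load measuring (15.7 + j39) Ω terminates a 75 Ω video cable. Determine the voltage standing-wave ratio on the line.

Γ = (Z_L − Z_0)/(Z_L + Z_0) = (-59.3 + j39)/(90.7 + j39)
|Γ| = 71/98.7 = 0.719
VSWR = (1 + |Γ|)/(1 − |Γ|) = 1.72/0.281

VSWR ≈ 6.11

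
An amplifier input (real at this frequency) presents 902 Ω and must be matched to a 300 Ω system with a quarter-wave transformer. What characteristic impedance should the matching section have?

Z_qwt ≈ 520 Ω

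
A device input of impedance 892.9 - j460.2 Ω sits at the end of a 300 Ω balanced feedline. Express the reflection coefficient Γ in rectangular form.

Γ = (Z_L − Z_0)/(Z_L + Z_0) = (592.9 − j460.2)/(1193 − j460.2)

Γ ≈ 0.562 − j0.169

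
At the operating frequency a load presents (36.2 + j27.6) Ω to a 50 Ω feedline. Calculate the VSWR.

VSWR ≈ 2.03

Γ = (Z_L − Z_0)/(Z_L + Z_0) = (-13.8 + j27.6)/(86.2 + j27.6)
|Γ| = 30.9/90.5 = 0.341
VSWR = (1 + |Γ|)/(1 − |Γ|) = 1.34/0.659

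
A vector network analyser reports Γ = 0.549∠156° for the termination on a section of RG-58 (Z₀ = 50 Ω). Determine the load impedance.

Z_L ≈ 15.2 + j9.69 Ω

Z_L = Z_0·(1 + Γ)/(1 − Γ) = 50·(0.498 + j0.223)/(1.5 − j0.223)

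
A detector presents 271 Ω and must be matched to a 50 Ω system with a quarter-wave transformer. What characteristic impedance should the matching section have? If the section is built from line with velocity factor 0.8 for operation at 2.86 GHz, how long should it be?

Z_qwt ≈ 116 Ω; length ≈ 2.1 cm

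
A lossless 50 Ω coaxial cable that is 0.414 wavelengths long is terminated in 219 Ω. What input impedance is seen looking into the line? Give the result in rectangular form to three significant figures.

Z_in ≈ 37.7 + j69 Ω

βl = 2π × 0.414 = 149°
tan(βl) = tan(149°) = -0.6
Z_in = Z_0·(Z_L + jZ_0·tanβl)/(Z_0 + jZ_L·tanβl)
     = 50·(219 − j30)/(50 − j131)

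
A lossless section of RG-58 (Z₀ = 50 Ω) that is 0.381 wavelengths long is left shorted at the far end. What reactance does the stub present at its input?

X_in ≈ -46.4 Ω (capacitive)

βl = 2π × 0.381 = 137°
tan(βl) = -0.927
For a shorted stub, Z_in = jZ_0·tan(βl)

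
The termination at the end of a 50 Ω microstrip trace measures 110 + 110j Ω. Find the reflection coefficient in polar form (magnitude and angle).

Γ ≈ 0.645 ∠ 26.9°

Γ = (Z_L − Z_0)/(Z_L + Z_0) = (60 + j110)/(160 + j110)
|Γ| = 125/194 = 0.645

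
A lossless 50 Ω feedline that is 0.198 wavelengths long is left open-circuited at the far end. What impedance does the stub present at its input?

βl = 2π × 0.198 = 71.3°
tan(βl) = 2.95
For an open-circuited stub, Z_in = −jZ_0·cot(βl) = −jZ_0/tan(βl)

Z_in ≈ −j16.9 Ω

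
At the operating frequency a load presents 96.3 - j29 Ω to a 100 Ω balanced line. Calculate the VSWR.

Γ = (Z_L − Z_0)/(Z_L + Z_0) = (-3.7 − j29)/(196.3 − j29)
|Γ| = 29.2/198 = 0.147
VSWR = (1 + |Γ|)/(1 − |Γ|) = 1.15/0.853

VSWR ≈ 1.35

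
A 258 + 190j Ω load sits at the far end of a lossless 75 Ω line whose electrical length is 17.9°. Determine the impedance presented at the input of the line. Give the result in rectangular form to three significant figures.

tan(βl) = tan(17.9°) = 0.323
Z_in = Z_0·(Z_L + jZ_0·tanβl)/(Z_0 + jZ_L·tanβl)
     = 75·(258 + j214)/(13.6 + j83.3)

Z_in ≈ 225 − j195 Ω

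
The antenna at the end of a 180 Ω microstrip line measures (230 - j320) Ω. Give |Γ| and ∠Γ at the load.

Γ = (Z_L − Z_0)/(Z_L + Z_0) = (50 − j320)/(410 − j320)
|Γ| = 324/520 = 0.623

Γ ≈ 0.623 ∠ -43.1°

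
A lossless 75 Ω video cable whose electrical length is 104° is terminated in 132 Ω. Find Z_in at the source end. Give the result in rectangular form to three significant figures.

tan(βl) = tan(104°) = -4.01
Z_in = Z_0·(Z_L + jZ_0·tanβl)/(Z_0 + jZ_L·tanβl)
     = 75·(132 − j301)/(75 − j529)

Z_in ≈ 44.4 + j12.4 Ω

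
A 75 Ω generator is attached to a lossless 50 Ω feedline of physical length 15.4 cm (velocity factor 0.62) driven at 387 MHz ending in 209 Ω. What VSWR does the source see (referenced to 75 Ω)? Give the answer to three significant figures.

λ = v/f = 0.62·c / 387 MHz = 0.481 m
βl = 2π·l/λ = 2π × 0.32 = 115°
tan(βl) = -2.11
Z_in = Z_0·(Z_L + jZ_0·tanβl)/(Z_0 + jZ_L·tanβl) = 14.5 + j22.1 Ω
Γ_s = (Z_in − Z_s)/(Z_in + Z_s) = (-60.5 + j22.1)/(89.5 + j22.1), |Γ_s| = 0.699
VSWR = (1 + |Γ_s|)/(1 − |Γ_s|)

VSWR ≈ 5.65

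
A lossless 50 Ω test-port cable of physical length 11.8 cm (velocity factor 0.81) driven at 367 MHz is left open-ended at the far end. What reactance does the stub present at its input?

X_in ≈ -24.2 Ω (capacitive)

λ = v/f = 0.81·c / 367 MHz = 0.662 m
βl = 2π·l/λ = 2π × 0.178 = 64.2°
tan(βl) = 2.06
For an open-ended stub, Z_in = −jZ_0·cot(βl) = −jZ_0/tan(βl)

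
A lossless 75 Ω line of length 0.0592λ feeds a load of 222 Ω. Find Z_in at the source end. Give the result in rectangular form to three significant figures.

Z_in ≈ 110 − j97.3 Ω

βl = 2π × 0.0592 = 21.3°
tan(βl) = tan(21.3°) = 0.39
Z_in = Z_0·(Z_L + jZ_0·tanβl)/(Z_0 + jZ_L·tanβl)
     = 75·(222 + j29.3)/(75 + j86.6)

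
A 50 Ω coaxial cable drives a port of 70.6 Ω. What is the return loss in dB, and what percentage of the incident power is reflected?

Γ = (70.6 − 50)/(70.6 + 50) = 0.171
RL = −20·log₁₀(0.171) = 15.3 dB
P_refl/P_inc = |Γ|² = 0.0292

RL ≈ 15.3 dB; 2.92% of incident power reflected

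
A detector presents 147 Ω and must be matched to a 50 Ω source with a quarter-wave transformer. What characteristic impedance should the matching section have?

Z_qwt = √(Z_0·R_L) = √(50 × 147) = √7350

Z_qwt ≈ 85.7 Ω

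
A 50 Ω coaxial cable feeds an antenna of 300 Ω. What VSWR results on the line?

Γ = (300 − 50)/(300 + 50) = 0.714
VSWR = (1 + 0.714)/(1 − 0.714)

VSWR ≈ 6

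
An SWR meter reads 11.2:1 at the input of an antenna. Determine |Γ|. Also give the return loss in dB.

|Γ| = (S − 1)/(S + 1) = (11.2 − 1)/(11.2 + 1) = 10.2/12.2
RL = −20·log₁₀|Γ| = −20·log₁₀(0.836)

|Γ| ≈ 0.836; return loss ≈ 1.56 dB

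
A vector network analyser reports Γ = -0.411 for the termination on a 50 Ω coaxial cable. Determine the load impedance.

Z_L = Z_0·(1 + Γ)/(1 − Γ) = 50·(0.589)/(1.41)

Z_L ≈ 20.9 Ω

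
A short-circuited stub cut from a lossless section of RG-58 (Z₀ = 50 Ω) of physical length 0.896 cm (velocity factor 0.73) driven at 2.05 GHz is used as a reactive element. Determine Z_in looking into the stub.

λ = v/f = 0.73·c / 2.05 GHz = 0.107 m
βl = 2π·l/λ = 2π × 0.0839 = 30.2°
tan(βl) = 0.582
For a short-circuited stub, Z_in = jZ_0·tan(βl)

Z_in ≈ +j29.1 Ω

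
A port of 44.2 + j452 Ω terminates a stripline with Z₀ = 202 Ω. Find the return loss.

RL ≈ 0.629 dB

Γ = (-157.8 + j452)/(246.2 + j452), |Γ| = 0.93
RL = −20·log₁₀|Γ| = −20·log₁₀(0.93)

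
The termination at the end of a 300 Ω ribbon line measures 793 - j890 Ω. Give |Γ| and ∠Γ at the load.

Γ = (Z_L − Z_0)/(Z_L + Z_0) = (493 − j890)/(1093 − j890)
|Γ| = 1020/1410 = 0.722

Γ ≈ 0.722 ∠ -21.9°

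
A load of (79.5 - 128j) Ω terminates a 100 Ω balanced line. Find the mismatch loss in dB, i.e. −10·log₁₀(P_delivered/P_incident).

mismatch loss ≈ 1.84 dB

Γ = (-20.5 − j128)/(179.5 − j128), |Γ| = 0.588
|Γ|² = 0.346, so P_del/P_inc = 1 − |Γ|² = 0.654
ML = −10·log₁₀(1 − |Γ|²)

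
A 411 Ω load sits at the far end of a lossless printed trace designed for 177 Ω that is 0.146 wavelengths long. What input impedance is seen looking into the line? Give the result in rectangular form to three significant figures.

Z_in ≈ 109 − j99.6 Ω

βl = 2π × 0.146 = 52.6°
tan(βl) = tan(52.6°) = 1.31
Z_in = Z_0·(Z_L + jZ_0·tanβl)/(Z_0 + jZ_L·tanβl)
     = 177·(411 + j231)/(177 + j537)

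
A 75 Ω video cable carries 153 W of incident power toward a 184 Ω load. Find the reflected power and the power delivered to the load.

P_reflected ≈ 27.1 W; P_delivered ≈ 126 W

Γ = (184 − 75)/(184 + 75) = 0.421
|Γ|² = 0.177
P_refl = |Γ|²·P_inc = 27.1 W, P_del = (1 − |Γ|²)·P_inc = 126 W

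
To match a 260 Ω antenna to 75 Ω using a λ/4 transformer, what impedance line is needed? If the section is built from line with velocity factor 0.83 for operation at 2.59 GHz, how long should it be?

Z_qwt ≈ 140 Ω; length ≈ 2.4 cm

Z_qwt = √(Z_0·R_L) = √(75 × 260) = √19500
λ = 0.83·c/f = 0.0961 m, so l = λ/4 = 0.024 m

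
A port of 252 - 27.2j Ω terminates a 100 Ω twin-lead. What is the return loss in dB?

Γ = (152 − j27.2)/(352 − j27.2), |Γ| = 0.437
RL = −20·log₁₀|Γ| = −20·log₁₀(0.437)

RL ≈ 7.18 dB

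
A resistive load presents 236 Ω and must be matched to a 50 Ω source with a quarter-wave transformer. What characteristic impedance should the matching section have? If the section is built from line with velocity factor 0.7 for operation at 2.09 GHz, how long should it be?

Z_qwt ≈ 109 Ω; length ≈ 2.51 cm

Z_qwt = √(Z_0·R_L) = √(50 × 236) = √11800
λ = 0.7·c/f = 0.1 m, so l = λ/4 = 0.0251 m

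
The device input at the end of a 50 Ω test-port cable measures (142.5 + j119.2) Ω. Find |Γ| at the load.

|Γ| ≈ 0.666

Γ = (Z_L − Z_0)/(Z_L + Z_0) = (92.5 + j119.2)/(192.5 + j119.2)
|Γ| = 151/226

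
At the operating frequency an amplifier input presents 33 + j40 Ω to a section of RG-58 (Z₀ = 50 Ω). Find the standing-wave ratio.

VSWR ≈ 2.79

Γ = (Z_L − Z_0)/(Z_L + Z_0) = (-17 + j40)/(83 + j40)
|Γ| = 43.5/92.1 = 0.472
VSWR = (1 + |Γ|)/(1 − |Γ|) = 1.47/0.528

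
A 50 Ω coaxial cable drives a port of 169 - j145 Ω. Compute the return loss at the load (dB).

Γ = (119 − j145)/(219 − j145), |Γ| = 0.714
RL = −20·log₁₀|Γ| = −20·log₁₀(0.714)

RL ≈ 2.92 dB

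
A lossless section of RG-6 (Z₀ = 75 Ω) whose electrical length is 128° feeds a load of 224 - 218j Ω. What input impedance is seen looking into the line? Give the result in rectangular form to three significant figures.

Z_in ≈ 26.8 + j77.7 Ω

tan(βl) = tan(128°) = -1.28
Z_in = Z_0·(Z_L + jZ_0·tanβl)/(Z_0 + jZ_L·tanβl)
     = 75·(224 − j314)/(-204 − j287)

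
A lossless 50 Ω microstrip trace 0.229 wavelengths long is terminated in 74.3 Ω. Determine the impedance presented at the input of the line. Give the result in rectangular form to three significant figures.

Z_in ≈ 34 − j3.6 Ω

βl = 2π × 0.229 = 82.4°
tan(βl) = tan(82.4°) = 7.53
Z_in = Z_0·(Z_L + jZ_0·tanβl)/(Z_0 + jZ_L·tanβl)
     = 50·(74.3 + j377)/(50 + j560)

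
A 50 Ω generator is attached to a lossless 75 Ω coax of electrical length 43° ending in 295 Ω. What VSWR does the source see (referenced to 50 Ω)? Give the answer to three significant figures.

VSWR ≈ 4.42

tan(βl) = 0.933
Z_in = Z_0·(Z_L + jZ_0·tanβl)/(Z_0 + jZ_L·tanβl) = 38.2 − j70 Ω
Γ_s = (Z_in − Z_s)/(Z_in + Z_s) = (-11.8 − j70)/(88.2 − j70), |Γ_s| = 0.631
VSWR = (1 + |Γ_s|)/(1 − |Γ_s|)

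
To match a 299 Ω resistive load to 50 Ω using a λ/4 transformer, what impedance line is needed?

Z_qwt = √(Z_0·R_L) = √(50 × 299) = √14950

Z_qwt ≈ 122 Ω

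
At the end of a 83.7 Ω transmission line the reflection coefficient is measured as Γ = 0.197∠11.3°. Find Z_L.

Z_L = Z_0·(1 + Γ)/(1 − Γ) = 83.7·(1.19 + j0.0386)/(0.807 − j0.0386)

Z_L ≈ 123 + j9.9 Ω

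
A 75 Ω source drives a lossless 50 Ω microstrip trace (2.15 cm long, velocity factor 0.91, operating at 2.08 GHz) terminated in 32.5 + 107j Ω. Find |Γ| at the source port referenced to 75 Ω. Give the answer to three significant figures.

λ = v/f = 0.91·c / 2.08 GHz = 0.131 m
βl = 2π·l/λ = 2π × 0.164 = 59°
tan(βl) = 1.66
Z_in = Z_0·(Z_L + jZ_0·tanβl)/(Z_0 + jZ_L·tanβl) = 15.9 − j67.6 Ω
Γ_s = (Z_in − Z_s)/(Z_in + Z_s) = (-59.1 − j67.6)/(90.9 − j67.6), |Γ_s| = 0.793

|Γ| ≈ 0.793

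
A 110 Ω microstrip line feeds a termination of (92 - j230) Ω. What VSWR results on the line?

VSWR ≈ 7.12

Γ = (Z_L − Z_0)/(Z_L + Z_0) = (-18 − j230)/(202 − j230)
|Γ| = 231/306 = 0.754
VSWR = (1 + |Γ|)/(1 − |Γ|) = 1.75/0.246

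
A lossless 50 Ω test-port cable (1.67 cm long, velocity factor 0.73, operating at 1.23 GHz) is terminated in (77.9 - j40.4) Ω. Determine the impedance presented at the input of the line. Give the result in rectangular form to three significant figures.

Z_in ≈ 32.6 − j26.6 Ω

λ = v/f = 0.73·c / 1.23 GHz = 0.178 m
βl = 2π·l/λ = 2π × 0.0938 = 33.8°
tan(βl) = tan(33.8°) = 0.669
Z_in = Z_0·(Z_L + jZ_0·tanβl)/(Z_0 + jZ_L·tanβl)
     = 50·(77.9 − j6.97)/(77 + j52.1)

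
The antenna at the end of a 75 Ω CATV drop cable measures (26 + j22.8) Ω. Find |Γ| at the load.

|Γ| ≈ 0.522

Γ = (Z_L − Z_0)/(Z_L + Z_0) = (-49 + j22.8)/(101 + j22.8)
|Γ| = 54/104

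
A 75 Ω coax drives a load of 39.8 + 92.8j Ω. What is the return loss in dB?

Γ = (-35.2 + j92.8)/(114.8 + j92.8), |Γ| = 0.672
RL = −20·log₁₀|Γ| = −20·log₁₀(0.672)

RL ≈ 3.45 dB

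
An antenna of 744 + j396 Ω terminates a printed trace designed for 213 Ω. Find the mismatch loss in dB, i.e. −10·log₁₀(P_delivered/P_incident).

mismatch loss ≈ 2.28 dB

Γ = (531 + j396)/(957 + j396), |Γ| = 0.64
|Γ|² = 0.409, so P_del/P_inc = 1 − |Γ|² = 0.591
ML = −10·log₁₀(1 − |Γ|²)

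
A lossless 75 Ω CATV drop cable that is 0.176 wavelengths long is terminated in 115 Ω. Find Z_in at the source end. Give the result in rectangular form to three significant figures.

βl = 2π × 0.176 = 63.4°
tan(βl) = tan(63.4°) = 1.99
Z_in = Z_0·(Z_L + jZ_0·tanβl)/(Z_0 + jZ_L·tanβl)
     = 75·(115 + j150)/(75 + j229)

Z_in ≈ 55.3 − j19.5 Ω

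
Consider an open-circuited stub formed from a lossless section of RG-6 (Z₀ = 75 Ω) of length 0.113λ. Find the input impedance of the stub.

Z_in ≈ −j87.3 Ω

βl = 2π × 0.113 = 40.7°
tan(βl) = 0.86
For an open-circuited stub, Z_in = −jZ_0·cot(βl) = −jZ_0/tan(βl)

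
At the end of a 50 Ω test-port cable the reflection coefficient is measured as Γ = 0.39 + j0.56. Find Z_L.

Z_L ≈ 39 + j81.7 Ω

Z_L = Z_0·(1 + Γ)/(1 − Γ) = 50·(1.39 + j0.56)/(0.61 − j0.56)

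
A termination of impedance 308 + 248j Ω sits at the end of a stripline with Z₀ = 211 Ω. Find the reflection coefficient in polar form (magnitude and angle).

Γ ≈ 0.463 ∠ 43.1°

Γ = (Z_L − Z_0)/(Z_L + Z_0) = (97 + j248)/(519 + j248)
|Γ| = 266/575 = 0.463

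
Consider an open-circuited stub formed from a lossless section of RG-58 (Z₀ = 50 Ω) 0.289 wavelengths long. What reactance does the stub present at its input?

βl = 2π × 0.289 = 104°
tan(βl) = -4
For an open-circuited stub, Z_in = −jZ_0·cot(βl) = −jZ_0/tan(βl)

X_in ≈ 12.5 Ω (inductive)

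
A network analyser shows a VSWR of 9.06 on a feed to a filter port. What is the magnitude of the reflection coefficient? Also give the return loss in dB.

|Γ| ≈ 0.801; return loss ≈ 1.93 dB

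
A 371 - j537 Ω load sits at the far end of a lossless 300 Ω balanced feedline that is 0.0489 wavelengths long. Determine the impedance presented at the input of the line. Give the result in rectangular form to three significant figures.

Z_in ≈ 156 − j321 Ω

βl = 2π × 0.0489 = 17.6°
tan(βl) = tan(17.6°) = 0.317
Z_in = Z_0·(Z_L + jZ_0·tanβl)/(Z_0 + jZ_L·tanβl)
     = 300·(371 − j442)/(470 + j118)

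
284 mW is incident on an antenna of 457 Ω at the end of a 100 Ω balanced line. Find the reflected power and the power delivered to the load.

P_reflected ≈ 117 mW; P_delivered ≈ 167 mW

Γ = (457 − 100)/(457 + 100) = 0.641
|Γ|² = 0.411
P_refl = |Γ|²·P_inc = 117 mW, P_del = (1 − |Γ|²)·P_inc = 167 mW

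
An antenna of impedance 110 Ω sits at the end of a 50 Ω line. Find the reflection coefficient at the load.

Γ = 0.375

Γ = (Z_L − Z_0)/(Z_L + Z_0) = (110 − 50)/(110 + 50) = 60/160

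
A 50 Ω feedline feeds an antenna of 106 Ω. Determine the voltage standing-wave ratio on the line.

VSWR ≈ 2.12

Γ = (106 − 50)/(106 + 50) = 0.359
VSWR = (1 + 0.359)/(1 − 0.359)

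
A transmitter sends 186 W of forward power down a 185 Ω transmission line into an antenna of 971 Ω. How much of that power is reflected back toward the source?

P_reflected ≈ 86 W

Γ = (971 − 185)/(971 + 185) = 0.68
|Γ|² = 0.462
P_refl = |Γ|²·P_inc = 86 W, P_del = (1 − |Γ|²)·P_inc = 100 W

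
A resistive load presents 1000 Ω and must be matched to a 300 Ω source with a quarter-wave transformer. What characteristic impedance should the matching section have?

Z_qwt ≈ 548 Ω

Z_qwt = √(Z_0·R_L) = √(300 × 1000) = √300000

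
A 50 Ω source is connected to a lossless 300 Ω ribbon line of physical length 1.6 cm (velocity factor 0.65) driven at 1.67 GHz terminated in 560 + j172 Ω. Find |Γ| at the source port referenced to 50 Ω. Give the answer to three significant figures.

|Γ| ≈ 0.799

λ = v/f = 0.65·c / 1.67 GHz = 0.117 m
βl = 2π·l/λ = 2π × 0.137 = 49.3°
tan(βl) = 1.16
Z_in = Z_0·(Z_L + jZ_0·tanβl)/(Z_0 + jZ_L·tanβl) = 273 − j216 Ω
Γ_s = (Z_in − Z_s)/(Z_in + Z_s) = (223 − j216)/(323 − j216), |Γ_s| = 0.799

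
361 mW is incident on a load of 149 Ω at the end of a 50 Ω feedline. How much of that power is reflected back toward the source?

P_reflected ≈ 89.3 mW

Γ = (149 − 50)/(149 + 50) = 0.497
|Γ|² = 0.247
P_refl = |Γ|²·P_inc = 89.3 mW, P_del = (1 − |Γ|²)·P_inc = 272 mW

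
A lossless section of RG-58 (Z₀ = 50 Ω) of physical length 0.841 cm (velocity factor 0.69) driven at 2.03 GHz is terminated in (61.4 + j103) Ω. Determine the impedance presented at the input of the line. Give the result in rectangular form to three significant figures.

Z_in ≈ 156 − j127 Ω

λ = v/f = 0.69·c / 2.03 GHz = 0.102 m
βl = 2π·l/λ = 2π × 0.0825 = 29.7°
tan(βl) = tan(29.7°) = 0.57
Z_in = Z_0·(Z_L + jZ_0·tanβl)/(Z_0 + jZ_L·tanβl)
     = 50·(61.4 + j132)/(-8.73 + j35)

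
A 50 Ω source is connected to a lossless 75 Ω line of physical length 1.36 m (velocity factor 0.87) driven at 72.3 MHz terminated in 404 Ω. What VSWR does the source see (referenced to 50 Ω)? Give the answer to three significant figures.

λ = v/f = 0.87·c / 72.3 MHz = 3.61 m
βl = 2π·l/λ = 2π × 0.377 = 136°
tan(βl) = -0.978
Z_in = Z_0·(Z_L + jZ_0·tanβl)/(Z_0 + jZ_L·tanβl) = 27.5 + j71.4 Ω
Γ_s = (Z_in − Z_s)/(Z_in + Z_s) = (-22.5 + j71.4)/(77.5 + j71.4), |Γ_s| = 0.711
VSWR = (1 + |Γ_s|)/(1 − |Γ_s|)

VSWR ≈ 5.91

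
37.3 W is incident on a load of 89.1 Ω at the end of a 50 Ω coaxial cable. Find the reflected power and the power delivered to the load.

P_reflected ≈ 2.95 W; P_delivered ≈ 34.4 W

Γ = (89.1 − 50)/(89.1 + 50) = 0.281
|Γ|² = 0.079
P_refl = |Γ|²·P_inc = 2.95 W, P_del = (1 − |Γ|²)·P_inc = 34.4 W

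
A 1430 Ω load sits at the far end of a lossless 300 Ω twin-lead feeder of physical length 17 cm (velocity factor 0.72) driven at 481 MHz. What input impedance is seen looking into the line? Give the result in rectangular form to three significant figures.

Z_in ≈ 126 + j286 Ω

λ = v/f = 0.72·c / 481 MHz = 0.449 m
βl = 2π·l/λ = 2π × 0.379 = 136°
tan(βl) = tan(136°) = -0.956
Z_in = Z_0·(Z_L + jZ_0·tanβl)/(Z_0 + jZ_L·tanβl)
     = 300·(1430 − j287)/(300 − j1370)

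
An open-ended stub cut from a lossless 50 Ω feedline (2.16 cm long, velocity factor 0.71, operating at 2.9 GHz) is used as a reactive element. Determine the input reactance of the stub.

λ = v/f = 0.71·c / 2.9 GHz = 0.0734 m
βl = 2π·l/λ = 2π × 0.294 = 106°
tan(βl) = -3.52
For an open-ended stub, Z_in = −jZ_0·cot(βl) = −jZ_0/tan(βl)

X_in ≈ 14.2 Ω (inductive)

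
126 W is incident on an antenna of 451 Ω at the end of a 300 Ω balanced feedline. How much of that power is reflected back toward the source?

P_reflected ≈ 5.09 W

Γ = (451 − 300)/(451 + 300) = 0.201
|Γ|² = 0.0404
P_refl = |Γ|²·P_inc = 5.09 W, P_del = (1 − |Γ|²)·P_inc = 121 W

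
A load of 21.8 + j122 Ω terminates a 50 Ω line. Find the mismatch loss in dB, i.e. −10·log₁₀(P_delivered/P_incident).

Γ = (-28.2 + j122)/(71.8 + j122), |Γ| = 0.885
|Γ|² = 0.782, so P_del/P_inc = 1 − |Γ|² = 0.218
ML = −10·log₁₀(1 − |Γ|²)

mismatch loss ≈ 6.62 dB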